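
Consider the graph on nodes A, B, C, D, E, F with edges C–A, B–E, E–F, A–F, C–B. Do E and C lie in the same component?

Yes

From E we can reach A, B, C, E, F, which includes C.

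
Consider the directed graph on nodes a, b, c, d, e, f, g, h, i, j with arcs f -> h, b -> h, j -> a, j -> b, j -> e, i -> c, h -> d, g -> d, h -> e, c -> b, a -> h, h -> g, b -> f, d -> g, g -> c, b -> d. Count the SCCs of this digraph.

{b, c, d, f, g, h} are all mutually reachable — one SCC of size 6.
{j} is an SCC by itself.
{e} is an SCC by itself.
{i} is an SCC by itself.
{a} is an SCC by itself.
That gives 5 strongly connected components.

5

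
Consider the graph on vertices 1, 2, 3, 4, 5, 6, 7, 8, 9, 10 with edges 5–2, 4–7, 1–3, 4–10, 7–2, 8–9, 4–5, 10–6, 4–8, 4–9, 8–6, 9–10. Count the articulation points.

1

Removing 4 increases the component count from 2 to 3, so 4 is a cut vertex.
By contrast removing 8 leaves 2 components; it is not a cut vertex. No other vertex is a cut vertex either.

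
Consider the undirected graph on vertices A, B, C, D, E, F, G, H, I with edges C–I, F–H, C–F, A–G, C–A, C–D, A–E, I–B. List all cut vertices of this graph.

A, C, F, I

Removing A increases the component count from 1 to 3, so A is a cut vertex.
Removing C increases the component count from 1 to 4, so C is a cut vertex.
Removing F increases the component count from 1 to 2, so F is a cut vertex.
Likewise I is a cut vertex.
By contrast removing E leaves 1 component; it is not a cut vertex. No other vertex is a cut vertex either.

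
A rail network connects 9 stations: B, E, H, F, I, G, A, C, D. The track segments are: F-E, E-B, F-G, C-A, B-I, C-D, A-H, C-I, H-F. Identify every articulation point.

Removing C increases the component count from 1 to 2, so C is a cut vertex.
Removing F increases the component count from 1 to 2, so F is a cut vertex.
By contrast removing D leaves 1 component; it is not a cut vertex. No other vertex is a cut vertex either.

C, F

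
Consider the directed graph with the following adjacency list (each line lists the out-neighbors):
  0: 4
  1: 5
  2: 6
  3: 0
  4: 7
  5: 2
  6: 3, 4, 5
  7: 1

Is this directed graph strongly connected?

Yes

From 2 we can reach every vertex (0, 1, 2, 3, 4, 5, 6, 7), and every vertex can reach 2 (0, 1, 2, 3, 4, 5, 6, 7). So the whole graph is one strongly connected component.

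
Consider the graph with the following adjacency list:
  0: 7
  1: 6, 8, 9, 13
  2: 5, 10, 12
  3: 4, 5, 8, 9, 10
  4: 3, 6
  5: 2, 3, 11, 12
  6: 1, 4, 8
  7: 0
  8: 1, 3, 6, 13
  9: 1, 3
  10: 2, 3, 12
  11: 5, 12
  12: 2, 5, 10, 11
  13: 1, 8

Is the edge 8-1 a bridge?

No

After removing 8-1, the path 8-13-1 still connects them, so the edge is not a bridge.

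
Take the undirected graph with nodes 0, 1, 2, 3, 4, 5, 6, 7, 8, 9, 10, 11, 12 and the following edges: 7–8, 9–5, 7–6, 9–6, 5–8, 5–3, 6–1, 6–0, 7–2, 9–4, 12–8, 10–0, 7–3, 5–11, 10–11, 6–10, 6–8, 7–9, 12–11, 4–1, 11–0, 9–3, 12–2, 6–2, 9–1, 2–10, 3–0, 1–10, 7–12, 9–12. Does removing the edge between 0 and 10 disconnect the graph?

After removing 0–10, the path 0-6-10 still connects them, so the edge is not a bridge.

No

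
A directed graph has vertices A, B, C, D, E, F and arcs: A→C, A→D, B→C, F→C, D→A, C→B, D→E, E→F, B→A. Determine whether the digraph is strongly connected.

From E we can reach every vertex (A, B, C, D, E, F), and every vertex can reach E (A, B, C, D, E, F). So the whole graph is one strongly connected component.

Yes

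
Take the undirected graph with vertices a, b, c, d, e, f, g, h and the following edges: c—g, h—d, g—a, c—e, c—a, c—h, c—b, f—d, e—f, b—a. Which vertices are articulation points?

Removing c increases the component count from 1 to 2, so c is a cut vertex.
By contrast removing a leaves 1 component; it is not a cut vertex. No other vertex is a cut vertex either.

c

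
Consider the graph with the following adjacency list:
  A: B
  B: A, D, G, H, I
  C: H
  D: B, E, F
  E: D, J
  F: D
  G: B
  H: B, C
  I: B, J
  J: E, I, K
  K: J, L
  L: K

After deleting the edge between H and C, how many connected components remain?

Before removal there is 1 component.
H-C is a bridge — removing it separates H's side from C's side.
After removal: 2 components.

2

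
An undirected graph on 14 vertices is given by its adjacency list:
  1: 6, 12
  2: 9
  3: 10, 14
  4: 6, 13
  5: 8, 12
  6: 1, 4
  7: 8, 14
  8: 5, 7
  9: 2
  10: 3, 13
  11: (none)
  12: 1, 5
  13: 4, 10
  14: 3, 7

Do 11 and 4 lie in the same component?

No

The component containing 11 is {11}, and 4 is not in it.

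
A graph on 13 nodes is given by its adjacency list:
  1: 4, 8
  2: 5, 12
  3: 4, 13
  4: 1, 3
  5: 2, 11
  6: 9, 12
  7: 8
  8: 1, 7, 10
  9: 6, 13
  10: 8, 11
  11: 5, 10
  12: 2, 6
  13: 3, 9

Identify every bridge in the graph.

7-8

The edges on the cycle 10-8-1-4-3-13-9-6-12-2-5-11-10 are not bridges since each lies on that cycle.
But removing 8-7 disconnects 8 from 7 — this is a bridge.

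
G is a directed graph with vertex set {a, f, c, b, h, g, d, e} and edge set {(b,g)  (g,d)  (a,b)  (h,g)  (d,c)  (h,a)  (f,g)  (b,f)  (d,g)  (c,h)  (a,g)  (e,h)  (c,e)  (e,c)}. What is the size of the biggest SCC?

8

{a, b, c, d, e, f, g, h} are all mutually reachable — one SCC of size 8.
The largest has 8 vertices.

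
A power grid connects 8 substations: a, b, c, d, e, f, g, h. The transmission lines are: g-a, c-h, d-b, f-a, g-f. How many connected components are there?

e is isolated — a component by itself.
Starting from c we can reach c, h. That is one component of size 2.
Starting from b we can reach b, d. That is one component of size 2.
Starting from a we can reach a, f, g. That is one component of size 3.
Total: 4 components.

4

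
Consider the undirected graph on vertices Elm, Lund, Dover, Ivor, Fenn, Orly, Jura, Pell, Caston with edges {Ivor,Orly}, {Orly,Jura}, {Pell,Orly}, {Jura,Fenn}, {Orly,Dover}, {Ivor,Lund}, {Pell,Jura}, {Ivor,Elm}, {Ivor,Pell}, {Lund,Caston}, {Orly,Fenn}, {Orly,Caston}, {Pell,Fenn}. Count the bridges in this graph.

The edges on the cycle Ivor-Pell-Orly-Ivor are not bridges since each lies on that cycle.
But removing Ivor—Elm disconnects Ivor from Elm; removing Orly—Dover disconnects Orly from Dover — these are bridges.
That makes 2 bridges.

2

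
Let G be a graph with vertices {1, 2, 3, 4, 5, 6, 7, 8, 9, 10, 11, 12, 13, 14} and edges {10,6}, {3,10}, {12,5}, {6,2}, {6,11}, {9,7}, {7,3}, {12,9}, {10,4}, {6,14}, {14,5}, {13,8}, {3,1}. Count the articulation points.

3

Removing 3 increases the component count from 2 to 3, so 3 is a cut vertex.
Removing 6 increases the component count from 2 to 4, so 6 is a cut vertex.
Removing 10 increases the component count from 2 to 3, so 10 is a cut vertex.
By contrast removing 11 leaves 2 components; it is not a cut vertex. No other vertex is a cut vertex either.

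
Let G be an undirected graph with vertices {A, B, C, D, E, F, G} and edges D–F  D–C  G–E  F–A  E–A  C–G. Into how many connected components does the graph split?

2

B is isolated — a component by itself.
Starting from A we can reach A, C, D, E, F, G. That is one component of size 6.
Total: 2 components.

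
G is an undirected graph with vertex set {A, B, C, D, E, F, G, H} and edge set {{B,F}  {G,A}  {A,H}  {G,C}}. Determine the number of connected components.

4

E is isolated — a component by itself.
D is isolated — a component by itself.
Starting from B we can reach B, F. That is one component of size 2.
Starting from A we can reach A, C, G, H. That is one component of size 4.
Total: 4 components.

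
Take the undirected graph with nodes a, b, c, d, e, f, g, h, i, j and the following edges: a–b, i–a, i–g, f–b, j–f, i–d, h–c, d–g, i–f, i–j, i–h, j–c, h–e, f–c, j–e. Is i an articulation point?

Deleting i raises the number of components from 1 to 2, so i is a cut vertex.

Yes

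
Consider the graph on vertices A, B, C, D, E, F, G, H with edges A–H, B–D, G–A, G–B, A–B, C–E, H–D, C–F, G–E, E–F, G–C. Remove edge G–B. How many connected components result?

G and B are still connected via G-A-B, so the component count stays at 1.

1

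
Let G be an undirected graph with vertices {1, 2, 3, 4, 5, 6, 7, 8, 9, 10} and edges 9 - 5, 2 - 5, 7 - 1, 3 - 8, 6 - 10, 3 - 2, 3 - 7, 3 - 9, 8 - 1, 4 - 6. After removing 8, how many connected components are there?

2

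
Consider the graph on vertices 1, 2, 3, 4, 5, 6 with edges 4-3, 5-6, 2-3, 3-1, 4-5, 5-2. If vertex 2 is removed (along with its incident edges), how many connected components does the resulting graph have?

1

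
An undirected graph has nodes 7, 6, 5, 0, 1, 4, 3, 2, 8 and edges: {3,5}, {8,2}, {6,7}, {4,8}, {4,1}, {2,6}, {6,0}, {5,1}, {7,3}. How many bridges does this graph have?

1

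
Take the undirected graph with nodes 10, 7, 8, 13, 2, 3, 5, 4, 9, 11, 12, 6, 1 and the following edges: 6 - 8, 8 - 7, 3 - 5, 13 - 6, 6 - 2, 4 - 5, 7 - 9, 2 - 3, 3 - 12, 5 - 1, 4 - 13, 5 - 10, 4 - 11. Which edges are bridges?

The edges on the cycle 4-13-6-2-3-5-4 are not bridges since each lies on that cycle.
But removing 4 - 11 disconnects 4 from 11; removing 7 - 8 disconnects 7 from 8; removing 5 - 1 disconnects 5 from 1; removing 7 - 9 disconnects 7 from 9 — these are bridges.
In total 7 edges are bridges.

1-5, 10-5, 11-4, 12-3, 6-8, 7-8, 7-9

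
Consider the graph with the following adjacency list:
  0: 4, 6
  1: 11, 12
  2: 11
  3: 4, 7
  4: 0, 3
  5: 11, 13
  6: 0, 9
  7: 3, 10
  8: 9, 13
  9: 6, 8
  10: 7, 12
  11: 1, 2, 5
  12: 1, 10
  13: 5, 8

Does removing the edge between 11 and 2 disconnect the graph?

Removing 11-2 leaves no path between 11 and 2: the component count goes from 1 to 2. So it is a bridge.

Yes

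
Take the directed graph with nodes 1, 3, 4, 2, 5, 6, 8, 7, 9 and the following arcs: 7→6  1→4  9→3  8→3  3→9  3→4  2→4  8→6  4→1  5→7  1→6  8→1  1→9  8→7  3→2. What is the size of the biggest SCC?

{1, 2, 3, 4, 9} are all mutually reachable — one SCC of size 5.
{6} is an SCC by itself.
{7} is an SCC by itself.
{5} is an SCC by itself.
{8} is an SCC by itself.
The largest has 5 vertices.

5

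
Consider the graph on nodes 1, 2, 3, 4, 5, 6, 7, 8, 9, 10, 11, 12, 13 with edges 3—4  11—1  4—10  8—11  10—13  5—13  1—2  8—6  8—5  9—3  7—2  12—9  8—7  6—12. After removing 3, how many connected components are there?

1

With 3 gone, the remaining components are: {1, 2, 4, 5, 6, 7, 8, 9, 10, 11, 12, 13}.
That is 1 component.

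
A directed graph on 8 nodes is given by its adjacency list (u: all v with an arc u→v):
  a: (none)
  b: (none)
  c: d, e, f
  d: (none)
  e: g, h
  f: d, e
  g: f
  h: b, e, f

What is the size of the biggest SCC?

4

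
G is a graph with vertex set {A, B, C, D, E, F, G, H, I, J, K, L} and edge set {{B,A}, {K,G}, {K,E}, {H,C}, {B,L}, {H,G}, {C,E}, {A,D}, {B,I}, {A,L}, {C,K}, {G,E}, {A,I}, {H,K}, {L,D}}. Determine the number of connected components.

F is isolated — a component by itself.
J is isolated — a component by itself.
Starting from C we can reach C, E, G, H, K. That is one component of size 5.
Starting from A we can reach A, B, D, I, L. That is one component of size 5.
Total: 4 components.

4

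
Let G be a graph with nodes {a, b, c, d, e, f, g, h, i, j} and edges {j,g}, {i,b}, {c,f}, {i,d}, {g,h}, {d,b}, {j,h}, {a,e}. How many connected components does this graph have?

4

Starting from c we can reach c, f. That is one component of size 2.
Starting from a we can reach a, e. That is one component of size 2.
Starting from g we can reach g, h, j. That is one component of size 3.
Starting from b we can reach b, d, i. That is one component of size 3.
Total: 4 components.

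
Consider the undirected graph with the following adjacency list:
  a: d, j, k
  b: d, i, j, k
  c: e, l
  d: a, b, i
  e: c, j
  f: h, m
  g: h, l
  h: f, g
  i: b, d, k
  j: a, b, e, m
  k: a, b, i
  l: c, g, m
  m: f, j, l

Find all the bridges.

none

The edges on the cycle a-d-i-k-a are not bridges since each lies on that cycle.
Every edge lies on some cycle, so there are no bridges.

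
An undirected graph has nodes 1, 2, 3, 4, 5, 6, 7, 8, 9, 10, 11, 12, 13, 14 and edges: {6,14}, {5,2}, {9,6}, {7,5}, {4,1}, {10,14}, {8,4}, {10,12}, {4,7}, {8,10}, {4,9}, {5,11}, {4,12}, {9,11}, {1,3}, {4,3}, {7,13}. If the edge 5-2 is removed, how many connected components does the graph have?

Before removal there is 1 component.
5-2 is a bridge — removing it separates 5's side from 2's side.
After removal: 2 components.

2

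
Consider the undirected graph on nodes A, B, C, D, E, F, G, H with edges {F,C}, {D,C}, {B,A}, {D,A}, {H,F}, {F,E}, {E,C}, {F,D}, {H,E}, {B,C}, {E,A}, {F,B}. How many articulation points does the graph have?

0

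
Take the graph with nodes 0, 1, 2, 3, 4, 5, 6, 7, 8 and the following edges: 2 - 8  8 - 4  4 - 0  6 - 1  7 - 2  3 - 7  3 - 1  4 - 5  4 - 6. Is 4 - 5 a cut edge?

Removing 4 - 5 leaves no path between 4 and 5: the component count goes from 1 to 2. So it is a bridge.

Yes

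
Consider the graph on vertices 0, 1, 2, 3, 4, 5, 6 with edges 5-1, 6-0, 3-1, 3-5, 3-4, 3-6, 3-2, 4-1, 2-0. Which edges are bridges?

The edges on the cycle 3-5-1-3 are not bridges since each lies on that cycle.
Every edge lies on some cycle, so there are no bridges.

none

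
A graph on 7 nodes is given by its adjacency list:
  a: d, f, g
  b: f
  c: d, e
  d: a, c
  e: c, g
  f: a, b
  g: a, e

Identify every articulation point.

a, f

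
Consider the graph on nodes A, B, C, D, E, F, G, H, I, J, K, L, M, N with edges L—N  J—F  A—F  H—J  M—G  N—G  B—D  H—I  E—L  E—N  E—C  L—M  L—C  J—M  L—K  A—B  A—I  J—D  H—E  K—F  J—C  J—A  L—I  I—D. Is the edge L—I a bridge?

No

After removing L—I, the path L-E-H-I still connects them, so the edge is not a bridge.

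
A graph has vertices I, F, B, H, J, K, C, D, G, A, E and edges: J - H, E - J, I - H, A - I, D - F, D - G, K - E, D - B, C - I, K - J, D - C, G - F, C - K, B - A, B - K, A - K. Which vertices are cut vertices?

D

Removing D increases the component count from 1 to 2, so D is a cut vertex.
By contrast removing B leaves 1 component; it is not a cut vertex. No other vertex is a cut vertex either.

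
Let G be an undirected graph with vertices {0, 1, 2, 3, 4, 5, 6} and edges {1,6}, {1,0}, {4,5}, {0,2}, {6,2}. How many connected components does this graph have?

3 is isolated — a component by itself.
Starting from 4 we can reach 4, 5. That is one component of size 2.
Starting from 0 we can reach 0, 1, 2, 6. That is one component of size 4.
Total: 3 components.

3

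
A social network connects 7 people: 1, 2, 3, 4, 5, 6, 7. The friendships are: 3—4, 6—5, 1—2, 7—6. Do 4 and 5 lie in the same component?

The component containing 4 is {3, 4}, and 5 is not in it.

No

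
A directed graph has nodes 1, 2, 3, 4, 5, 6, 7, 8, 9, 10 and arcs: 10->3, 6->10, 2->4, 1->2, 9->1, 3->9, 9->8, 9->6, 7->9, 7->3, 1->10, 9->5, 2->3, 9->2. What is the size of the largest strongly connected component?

{1, 2, 3, 6, 9, 10} are all mutually reachable — one SCC of size 6.
{4} is an SCC by itself.
{7} is an SCC by itself.
{8} is an SCC by itself.
{5} is an SCC by itself.
The largest has 6 vertices.

6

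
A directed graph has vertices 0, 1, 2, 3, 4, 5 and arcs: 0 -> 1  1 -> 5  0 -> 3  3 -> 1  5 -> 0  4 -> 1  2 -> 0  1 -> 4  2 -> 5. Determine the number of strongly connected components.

2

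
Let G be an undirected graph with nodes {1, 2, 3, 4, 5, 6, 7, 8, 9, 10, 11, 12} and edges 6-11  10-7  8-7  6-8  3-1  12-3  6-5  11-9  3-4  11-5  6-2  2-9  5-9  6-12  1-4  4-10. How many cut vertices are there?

Removing 6 increases the component count from 1 to 2, so 6 is a cut vertex.
By contrast removing 10 leaves 1 component; it is not a cut vertex. No other vertex is a cut vertex either.

1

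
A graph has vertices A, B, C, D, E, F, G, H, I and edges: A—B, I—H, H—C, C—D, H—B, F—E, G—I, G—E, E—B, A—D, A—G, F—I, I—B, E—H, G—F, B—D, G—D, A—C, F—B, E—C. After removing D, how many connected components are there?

With D gone, the remaining components are: {A, B, C, E, F, G, H, I}.
That is 1 component.

1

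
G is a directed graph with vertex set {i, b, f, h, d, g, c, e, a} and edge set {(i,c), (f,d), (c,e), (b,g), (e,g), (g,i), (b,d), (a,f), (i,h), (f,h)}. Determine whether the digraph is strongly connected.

No

There is no directed path from d to g, so the graph is not strongly connected.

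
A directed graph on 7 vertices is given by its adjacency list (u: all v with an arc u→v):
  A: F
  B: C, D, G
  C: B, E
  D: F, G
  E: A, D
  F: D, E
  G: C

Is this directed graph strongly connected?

From G we can reach every vertex (A, B, C, D, E, F, G), and every vertex can reach G (A, B, C, D, E, F, G). So the whole graph is one strongly connected component.

Yes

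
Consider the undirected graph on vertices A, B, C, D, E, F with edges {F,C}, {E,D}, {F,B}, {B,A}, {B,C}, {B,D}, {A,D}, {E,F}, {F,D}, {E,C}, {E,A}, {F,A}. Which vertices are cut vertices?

Removing B, for instance, still leaves 1 component. No single vertex removal increases the component count — the graph has no articulation points.

none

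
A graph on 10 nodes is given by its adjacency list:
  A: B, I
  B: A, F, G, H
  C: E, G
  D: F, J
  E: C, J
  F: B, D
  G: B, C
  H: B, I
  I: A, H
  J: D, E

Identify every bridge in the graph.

The edges on the cycle B-A-I-H-B are not bridges since each lies on that cycle.
Every edge lies on some cycle, so there are no bridges.

none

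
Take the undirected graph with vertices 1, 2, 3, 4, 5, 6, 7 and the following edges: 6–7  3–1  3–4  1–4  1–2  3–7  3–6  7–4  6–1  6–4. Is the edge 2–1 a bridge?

Removing 2–1 leaves no path between 2 and 1: the component count goes from 2 to 3. So it is a bridge.

Yes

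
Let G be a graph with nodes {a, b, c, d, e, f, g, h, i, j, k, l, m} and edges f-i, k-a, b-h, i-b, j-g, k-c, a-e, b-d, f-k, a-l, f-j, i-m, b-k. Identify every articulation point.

a, b, f, i, j, k

Removing a increases the component count from 1 to 3, so a is a cut vertex.
Removing b increases the component count from 1 to 3, so b is a cut vertex.
Removing f increases the component count from 1 to 2, so f is a cut vertex.
Likewise i, j, k are cut vertices.
By contrast removing e leaves 1 component; it is not a cut vertex. No other vertex is a cut vertex either.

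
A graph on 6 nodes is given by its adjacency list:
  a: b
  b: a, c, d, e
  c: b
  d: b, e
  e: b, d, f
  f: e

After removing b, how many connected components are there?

3

With b gone, the remaining components are: {a}; {c}; {d, e, f}.
That is 3 components.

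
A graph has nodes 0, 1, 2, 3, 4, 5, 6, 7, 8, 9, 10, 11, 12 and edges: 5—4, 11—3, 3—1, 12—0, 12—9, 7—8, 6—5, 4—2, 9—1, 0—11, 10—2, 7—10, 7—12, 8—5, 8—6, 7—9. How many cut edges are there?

The edges on the cycle 8-6-5-8 are not bridges since each lies on that cycle.
Every edge lies on some cycle, so there are no bridges.

0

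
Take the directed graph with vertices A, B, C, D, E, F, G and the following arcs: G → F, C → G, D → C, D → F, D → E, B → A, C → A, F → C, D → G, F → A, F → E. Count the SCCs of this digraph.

5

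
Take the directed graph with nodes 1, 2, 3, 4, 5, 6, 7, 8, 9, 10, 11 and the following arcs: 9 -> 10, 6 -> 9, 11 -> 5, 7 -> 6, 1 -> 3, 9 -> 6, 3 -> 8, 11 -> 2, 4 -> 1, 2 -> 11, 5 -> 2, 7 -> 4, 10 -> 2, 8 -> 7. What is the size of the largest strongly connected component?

5

{1, 3, 4, 7, 8} are all mutually reachable — one SCC of size 5.
{2, 5, 11} are all mutually reachable — one SCC of size 3.
{6, 9} are all mutually reachable — one SCC of size 2.
{10} is an SCC by itself.
The largest has 5 vertices.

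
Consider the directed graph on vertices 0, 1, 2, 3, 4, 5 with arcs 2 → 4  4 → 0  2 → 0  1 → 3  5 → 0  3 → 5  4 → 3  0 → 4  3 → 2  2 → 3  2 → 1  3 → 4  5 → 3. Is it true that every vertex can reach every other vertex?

Yes

From 5 we can reach every vertex (0, 1, 2, 3, 4, 5), and every vertex can reach 5 (0, 1, 2, 3, 4, 5). So the whole graph is one strongly connected component.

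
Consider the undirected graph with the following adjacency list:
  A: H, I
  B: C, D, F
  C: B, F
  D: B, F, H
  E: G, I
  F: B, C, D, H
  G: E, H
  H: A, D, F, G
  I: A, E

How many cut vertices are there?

1

Removing H increases the component count from 1 to 2, so H is a cut vertex.
By contrast removing A leaves 1 component; it is not a cut vertex. No other vertex is a cut vertex either.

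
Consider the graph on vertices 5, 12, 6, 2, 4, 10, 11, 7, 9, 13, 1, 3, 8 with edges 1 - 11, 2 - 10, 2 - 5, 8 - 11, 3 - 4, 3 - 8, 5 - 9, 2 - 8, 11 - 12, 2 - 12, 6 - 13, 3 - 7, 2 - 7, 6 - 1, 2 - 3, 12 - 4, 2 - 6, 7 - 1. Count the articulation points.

3

Removing 2 increases the component count from 1 to 3, so 2 is a cut vertex.
Removing 5 increases the component count from 1 to 2, so 5 is a cut vertex.
Removing 6 increases the component count from 1 to 2, so 6 is a cut vertex.
By contrast removing 12 leaves 1 component; it is not a cut vertex. No other vertex is a cut vertex either.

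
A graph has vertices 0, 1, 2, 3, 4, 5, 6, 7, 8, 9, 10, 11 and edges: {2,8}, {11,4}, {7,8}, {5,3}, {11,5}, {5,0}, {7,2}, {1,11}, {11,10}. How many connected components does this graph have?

4

9 is isolated — a component by itself.
6 is isolated — a component by itself.
Starting from 2 we can reach 2, 7, 8. That is one component of size 3.
Starting from 0 we can reach 0, 1, 3, 4, 5, 10, 11. That is one component of size 7.
Total: 4 components.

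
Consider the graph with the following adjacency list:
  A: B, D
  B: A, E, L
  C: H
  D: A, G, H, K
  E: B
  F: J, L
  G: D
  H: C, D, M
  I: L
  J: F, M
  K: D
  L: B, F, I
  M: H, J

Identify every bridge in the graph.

B-E, C-H, D-G, D-K, I-L

The edges on the cycle A-B-L-F-J-M-H-D-A are not bridges since each lies on that cycle.
But removing G-D disconnects G from D; removing E-B disconnects E from B; removing C-H disconnects C from H; removing K-D disconnects K from D — these are bridges.
In total 5 edges are bridges.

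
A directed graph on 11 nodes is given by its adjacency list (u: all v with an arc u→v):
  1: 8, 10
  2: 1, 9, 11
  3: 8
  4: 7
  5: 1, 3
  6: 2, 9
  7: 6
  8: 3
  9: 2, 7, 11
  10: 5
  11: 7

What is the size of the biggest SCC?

{2, 6, 7, 9, 11} are all mutually reachable — one SCC of size 5.
{1, 5, 10} are all mutually reachable — one SCC of size 3.
{3, 8} are all mutually reachable — one SCC of size 2.
{4} is an SCC by itself.
The largest has 5 vertices.

5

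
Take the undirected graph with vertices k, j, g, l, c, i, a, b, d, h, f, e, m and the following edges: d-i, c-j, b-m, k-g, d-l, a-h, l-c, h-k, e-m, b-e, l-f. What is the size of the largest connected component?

Starting from b we can reach b, e, m. That is one component of size 3.
Starting from a we can reach a, g, h, k. That is one component of size 4.
Starting from c we can reach c, d, f, i, j, l. That is one component of size 6.
The largest has 6 vertices.

6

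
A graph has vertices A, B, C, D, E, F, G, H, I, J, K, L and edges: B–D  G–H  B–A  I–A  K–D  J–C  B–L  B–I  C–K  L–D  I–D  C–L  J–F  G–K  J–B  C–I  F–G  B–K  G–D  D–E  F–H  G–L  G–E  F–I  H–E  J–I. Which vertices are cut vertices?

Removing G, for instance, still leaves 1 component. No single vertex removal increases the component count — the graph has no articulation points.

none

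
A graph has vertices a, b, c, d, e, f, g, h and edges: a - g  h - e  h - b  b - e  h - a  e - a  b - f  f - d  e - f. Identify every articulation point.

a, f

Removing a increases the component count from 2 to 3, so a is a cut vertex.
Removing f increases the component count from 2 to 3, so f is a cut vertex.
By contrast removing e leaves 2 components; it is not a cut vertex. No other vertex is a cut vertex either.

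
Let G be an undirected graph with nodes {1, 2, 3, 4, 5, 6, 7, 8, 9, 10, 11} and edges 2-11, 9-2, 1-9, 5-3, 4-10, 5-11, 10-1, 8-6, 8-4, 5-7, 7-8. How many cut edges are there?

2

The edges on the cycle 5-7-8-4-10-1-9-2-11-5 are not bridges since each lies on that cycle.
But removing 6-8 disconnects 6 from 8; removing 5-3 disconnects 5 from 3 — these are bridges.
That makes 2 bridges.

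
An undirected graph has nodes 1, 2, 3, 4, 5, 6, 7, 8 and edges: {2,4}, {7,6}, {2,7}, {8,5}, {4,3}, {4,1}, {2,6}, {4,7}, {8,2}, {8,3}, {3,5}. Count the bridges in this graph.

The edges on the cycle 8-2-4-3-5-8 are not bridges since each lies on that cycle.
But removing 1-4 disconnects 1 from 4 — this is a bridge.

1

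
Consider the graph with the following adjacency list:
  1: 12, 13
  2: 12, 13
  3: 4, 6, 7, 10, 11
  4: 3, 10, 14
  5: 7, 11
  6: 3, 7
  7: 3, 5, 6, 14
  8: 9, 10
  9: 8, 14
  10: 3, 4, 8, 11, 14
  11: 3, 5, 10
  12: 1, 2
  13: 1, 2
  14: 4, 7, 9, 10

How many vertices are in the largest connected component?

Starting from 1 we can reach 1, 2, 12, 13. That is one component of size 4.
Starting from 3 we can reach 3, 4, 5, 6, 7, 8, 9, 10, 11, 14. That is one component of size 10.
The largest has 10 vertices.

10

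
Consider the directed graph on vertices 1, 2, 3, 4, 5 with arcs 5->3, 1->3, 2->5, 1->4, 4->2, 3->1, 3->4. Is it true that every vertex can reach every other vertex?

From 2 we can reach every vertex (1, 2, 3, 4, 5), and every vertex can reach 2 (1, 2, 3, 4, 5). So the whole graph is one strongly connected component.

Yes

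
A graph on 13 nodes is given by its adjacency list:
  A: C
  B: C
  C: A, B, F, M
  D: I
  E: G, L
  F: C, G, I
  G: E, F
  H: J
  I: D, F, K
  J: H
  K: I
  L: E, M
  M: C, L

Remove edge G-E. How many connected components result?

G and E are still connected via G-F-C-M-L-E, so the component count stays at 2.

2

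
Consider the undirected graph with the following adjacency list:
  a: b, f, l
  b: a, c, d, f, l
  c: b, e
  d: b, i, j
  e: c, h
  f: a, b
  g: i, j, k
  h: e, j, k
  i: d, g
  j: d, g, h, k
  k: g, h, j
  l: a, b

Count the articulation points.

Removing b increases the component count from 1 to 2, so b is a cut vertex.
By contrast removing f leaves 1 component; it is not a cut vertex. No other vertex is a cut vertex either.

1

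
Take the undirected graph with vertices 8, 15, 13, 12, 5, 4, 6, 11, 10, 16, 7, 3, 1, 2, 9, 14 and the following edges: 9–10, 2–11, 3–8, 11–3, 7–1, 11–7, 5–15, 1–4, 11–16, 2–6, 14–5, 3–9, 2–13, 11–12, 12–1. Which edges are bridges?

1-4, 10-9, 11-16, 11-2, 11-3, 13-2, 14-5, 15-5, 2-6, 3-8, 3-9

The edges on the cycle 11-12-1-7-11 are not bridges since each lies on that cycle.
But removing 16–11 disconnects 16 from 11; removing 2–11 disconnects 2 from 11; removing 14–5 disconnects 14 from 5; removing 3–8 disconnects 3 from 8 — these are bridges.
In total 11 edges are bridges.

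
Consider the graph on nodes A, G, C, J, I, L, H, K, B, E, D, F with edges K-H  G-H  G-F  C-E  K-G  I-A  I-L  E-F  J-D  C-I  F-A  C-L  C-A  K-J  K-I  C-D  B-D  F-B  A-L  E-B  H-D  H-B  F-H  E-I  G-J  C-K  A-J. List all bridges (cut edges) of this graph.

The edges on the cycle C-K-G-F-A-I-E-C are not bridges since each lies on that cycle.
Every edge lies on some cycle, so there are no bridges.

none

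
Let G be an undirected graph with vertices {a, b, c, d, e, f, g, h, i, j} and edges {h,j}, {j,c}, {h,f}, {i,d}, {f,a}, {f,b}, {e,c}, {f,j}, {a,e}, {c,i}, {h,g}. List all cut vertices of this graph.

Removing c increases the component count from 1 to 2, so c is a cut vertex.
Removing f increases the component count from 1 to 2, so f is a cut vertex.
Removing h increases the component count from 1 to 2, so h is a cut vertex.
Likewise i is a cut vertex.
By contrast removing e leaves 1 component; it is not a cut vertex. No other vertex is a cut vertex either.

c, f, h, i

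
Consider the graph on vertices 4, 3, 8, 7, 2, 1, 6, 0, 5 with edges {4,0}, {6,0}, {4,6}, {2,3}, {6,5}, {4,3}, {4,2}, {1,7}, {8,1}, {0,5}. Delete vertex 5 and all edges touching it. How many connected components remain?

2

With 5 gone, the remaining components are: {1, 7, 8}; {0, 2, 3, 4, 6}.
That is 2 components.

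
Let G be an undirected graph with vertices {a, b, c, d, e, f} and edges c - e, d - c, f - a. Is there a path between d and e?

Yes

From d we can reach c, d, e, which includes e.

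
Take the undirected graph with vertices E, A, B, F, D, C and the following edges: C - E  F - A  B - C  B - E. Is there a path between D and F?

The component containing D is {D}, and F is not in it.

No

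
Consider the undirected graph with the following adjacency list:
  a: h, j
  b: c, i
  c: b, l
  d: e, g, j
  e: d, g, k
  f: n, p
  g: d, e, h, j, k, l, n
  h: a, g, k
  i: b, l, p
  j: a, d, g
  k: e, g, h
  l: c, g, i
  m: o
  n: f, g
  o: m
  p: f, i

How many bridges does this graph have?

1

The edges on the cycle g-n-f-p-i-b-c-l-g are not bridges since each lies on that cycle.
But removing m-o disconnects m from o — this is a bridge.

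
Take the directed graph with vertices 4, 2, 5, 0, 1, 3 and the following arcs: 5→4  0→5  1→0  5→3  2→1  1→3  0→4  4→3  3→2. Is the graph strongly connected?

From 4 we can reach every vertex (0, 1, 2, 3, 4, 5), and every vertex can reach 4 (0, 1, 2, 3, 4, 5). So the whole graph is one strongly connected component.

Yes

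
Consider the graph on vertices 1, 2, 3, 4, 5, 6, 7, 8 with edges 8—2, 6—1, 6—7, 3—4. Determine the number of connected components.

5 is isolated — a component by itself.
Starting from 3 we can reach 3, 4. That is one component of size 2.
Starting from 2 we can reach 2, 8. That is one component of size 2.
Starting from 1 we can reach 1, 6, 7. That is one component of size 3.
Total: 4 components.

4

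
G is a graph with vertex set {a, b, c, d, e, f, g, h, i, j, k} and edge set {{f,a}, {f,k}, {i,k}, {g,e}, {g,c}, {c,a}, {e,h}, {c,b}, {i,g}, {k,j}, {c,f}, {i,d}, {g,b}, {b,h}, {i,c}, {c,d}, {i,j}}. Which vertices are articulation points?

none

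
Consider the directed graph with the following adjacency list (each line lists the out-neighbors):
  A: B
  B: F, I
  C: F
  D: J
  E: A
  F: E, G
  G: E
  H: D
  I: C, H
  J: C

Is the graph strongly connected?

From G we can reach every vertex (A, B, C, D, E, F, G, H, I, J), and every vertex can reach G (A, B, C, D, E, F, G, H, I, J). So the whole graph is one strongly connected component.

Yes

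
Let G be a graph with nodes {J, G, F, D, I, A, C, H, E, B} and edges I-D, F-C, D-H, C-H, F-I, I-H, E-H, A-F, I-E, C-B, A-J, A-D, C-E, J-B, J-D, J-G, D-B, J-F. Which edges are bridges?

The edges on the cycle I-E-H-I are not bridges since each lies on that cycle.
But removing J-G disconnects J from G — this is a bridge.

G-J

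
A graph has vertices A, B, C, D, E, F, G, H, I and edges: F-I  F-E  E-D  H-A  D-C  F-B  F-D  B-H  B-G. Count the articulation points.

4

Removing B increases the component count from 1 to 3, so B is a cut vertex.
Removing D increases the component count from 1 to 2, so D is a cut vertex.
Removing F increases the component count from 1 to 3, so F is a cut vertex.
Likewise H is a cut vertex.
By contrast removing E leaves 1 component; it is not a cut vertex. No other vertex is a cut vertex either.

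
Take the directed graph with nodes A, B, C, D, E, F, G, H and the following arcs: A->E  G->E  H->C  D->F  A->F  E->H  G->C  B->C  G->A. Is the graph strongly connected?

No

There is no directed path from D to G, so the graph is not strongly connected.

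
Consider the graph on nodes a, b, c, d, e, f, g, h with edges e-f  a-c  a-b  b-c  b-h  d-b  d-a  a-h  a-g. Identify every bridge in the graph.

The edges on the cycle d-a-c-b-d are not bridges since each lies on that cycle.
But removing e-f disconnects e from f; removing g-a disconnects g from a — these are bridges.

a-g, e-f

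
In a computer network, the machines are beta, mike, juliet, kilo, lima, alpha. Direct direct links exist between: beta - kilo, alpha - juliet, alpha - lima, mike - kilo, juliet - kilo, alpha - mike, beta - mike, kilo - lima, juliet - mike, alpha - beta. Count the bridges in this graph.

0

The edges on the cycle alpha-beta-kilo-juliet-alpha are not bridges since each lies on that cycle.
Every edge lies on some cycle, so there are no bridges.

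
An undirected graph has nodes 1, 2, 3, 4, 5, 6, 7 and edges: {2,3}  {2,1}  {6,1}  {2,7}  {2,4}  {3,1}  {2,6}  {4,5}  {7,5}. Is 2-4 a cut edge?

No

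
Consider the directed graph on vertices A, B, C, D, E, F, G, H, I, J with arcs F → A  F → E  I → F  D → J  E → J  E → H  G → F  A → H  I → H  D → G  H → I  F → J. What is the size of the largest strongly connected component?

5

{A, E, F, H, I} are all mutually reachable — one SCC of size 5.
{G} is an SCC by itself.
{J} is an SCC by itself.
{D} is an SCC by itself.
{C} is an SCC by itself.
(and 1 more singleton SCC)
The largest has 5 vertices.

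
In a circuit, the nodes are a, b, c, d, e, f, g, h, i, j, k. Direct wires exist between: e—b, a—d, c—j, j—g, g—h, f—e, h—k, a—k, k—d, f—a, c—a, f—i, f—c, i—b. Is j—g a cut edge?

After removing j—g, the path j-c-a-k-h-g still connects them, so the edge is not a bridge.

No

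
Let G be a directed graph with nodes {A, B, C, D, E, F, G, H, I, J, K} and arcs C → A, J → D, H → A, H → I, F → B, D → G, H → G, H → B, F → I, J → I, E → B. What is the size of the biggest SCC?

{E} is an SCC by itself.
{B} is an SCC by itself.
{I} is an SCC by itself.
{G} is an SCC by itself.
{K} is an SCC by itself.
(and 6 more singleton SCCs)
The largest has 1 vertex.

1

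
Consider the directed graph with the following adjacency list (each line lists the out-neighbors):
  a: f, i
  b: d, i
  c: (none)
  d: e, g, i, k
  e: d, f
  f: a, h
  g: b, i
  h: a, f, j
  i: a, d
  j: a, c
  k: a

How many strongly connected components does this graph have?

2

{a, b, d, e, f, g, h, i, j, k} are all mutually reachable — one SCC of size 10.
{c} is an SCC by itself.
That gives 2 strongly connected components.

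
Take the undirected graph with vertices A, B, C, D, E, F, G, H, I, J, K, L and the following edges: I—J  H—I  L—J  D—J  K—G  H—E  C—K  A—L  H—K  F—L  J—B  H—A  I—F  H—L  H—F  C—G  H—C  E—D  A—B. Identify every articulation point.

H

Removing H increases the component count from 1 to 2, so H is a cut vertex.
By contrast removing D leaves 1 component; it is not a cut vertex. No other vertex is a cut vertex either.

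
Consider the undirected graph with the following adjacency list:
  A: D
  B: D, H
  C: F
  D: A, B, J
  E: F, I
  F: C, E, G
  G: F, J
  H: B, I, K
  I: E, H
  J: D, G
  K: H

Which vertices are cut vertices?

D, F, H

Removing D increases the component count from 1 to 2, so D is a cut vertex.
Removing F increases the component count from 1 to 2, so F is a cut vertex.
Removing H increases the component count from 1 to 2, so H is a cut vertex.
By contrast removing G leaves 1 component; it is not a cut vertex. No other vertex is a cut vertex either.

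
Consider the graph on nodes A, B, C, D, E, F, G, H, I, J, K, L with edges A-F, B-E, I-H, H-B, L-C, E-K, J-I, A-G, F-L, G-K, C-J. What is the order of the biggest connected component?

D is isolated — a component by itself.
Starting from A we can reach A, B, C, E, F, G, H, I, J, K, L. That is one component of size 11.
The largest has 11 vertices.

11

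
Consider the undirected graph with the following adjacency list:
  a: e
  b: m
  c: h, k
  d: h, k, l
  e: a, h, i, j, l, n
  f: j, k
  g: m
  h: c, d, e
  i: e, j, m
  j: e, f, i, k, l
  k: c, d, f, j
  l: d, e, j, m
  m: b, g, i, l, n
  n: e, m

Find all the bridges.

a-e, b-m, g-m

The edges on the cycle j-e-n-m-l-j are not bridges since each lies on that cycle.
But removing m-g disconnects m from g; removing e-a disconnects e from a; removing m-b disconnects m from b — these are bridges.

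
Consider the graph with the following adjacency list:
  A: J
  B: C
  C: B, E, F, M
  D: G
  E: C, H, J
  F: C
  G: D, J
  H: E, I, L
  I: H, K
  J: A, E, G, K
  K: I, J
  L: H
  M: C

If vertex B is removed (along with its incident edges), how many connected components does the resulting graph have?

1

With B gone, the remaining components are: {A, C, D, E, F, G, H, I, J, K, L, M}.
That is 1 component.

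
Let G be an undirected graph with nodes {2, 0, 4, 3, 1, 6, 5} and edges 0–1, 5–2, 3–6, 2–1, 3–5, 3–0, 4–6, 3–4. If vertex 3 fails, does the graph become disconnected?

Deleting 3 raises the number of components from 1 to 2, so 3 is a cut vertex.

Yes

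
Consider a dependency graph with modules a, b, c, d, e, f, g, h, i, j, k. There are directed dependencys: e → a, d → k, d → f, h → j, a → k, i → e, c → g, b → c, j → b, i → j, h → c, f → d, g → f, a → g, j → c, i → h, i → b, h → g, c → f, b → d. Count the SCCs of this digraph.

10

{d, f} are all mutually reachable — one SCC of size 2.
{k} is an SCC by itself.
{e} is an SCC by itself.
{i} is an SCC by itself.
{g} is an SCC by itself.
(and 5 more singleton SCCs)
That gives 10 strongly connected components.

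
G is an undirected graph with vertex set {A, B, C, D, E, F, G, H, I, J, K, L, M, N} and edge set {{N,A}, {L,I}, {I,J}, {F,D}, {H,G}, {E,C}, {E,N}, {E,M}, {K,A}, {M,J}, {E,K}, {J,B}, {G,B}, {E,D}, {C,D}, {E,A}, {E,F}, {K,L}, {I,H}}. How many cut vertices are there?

1

Removing E increases the component count from 1 to 2, so E is a cut vertex.
By contrast removing A leaves 1 component; it is not a cut vertex. No other vertex is a cut vertex either.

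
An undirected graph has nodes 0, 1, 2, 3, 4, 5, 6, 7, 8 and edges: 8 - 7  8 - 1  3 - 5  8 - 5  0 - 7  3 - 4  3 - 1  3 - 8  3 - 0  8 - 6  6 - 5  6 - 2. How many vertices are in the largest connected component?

Starting from 0 we can reach 0, 1, 2, 3, 4, 5, 6, 7, 8. That is one component of size 9.
The largest has 9 vertices.

9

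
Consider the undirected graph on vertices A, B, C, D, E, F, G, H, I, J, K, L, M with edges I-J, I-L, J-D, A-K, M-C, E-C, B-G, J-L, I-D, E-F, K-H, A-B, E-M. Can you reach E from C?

From C we can reach C, E, F, M, which includes E.

Yes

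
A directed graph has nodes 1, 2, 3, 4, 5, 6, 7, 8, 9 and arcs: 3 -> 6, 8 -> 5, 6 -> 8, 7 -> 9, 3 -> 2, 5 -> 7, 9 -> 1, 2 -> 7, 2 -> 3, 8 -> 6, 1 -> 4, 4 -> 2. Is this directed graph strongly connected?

Yes

From 8 we can reach every vertex (1, 2, 3, 4, 5, 6, 7, 8, 9), and every vertex can reach 8 (1, 2, 3, 4, 5, 6, 7, 8, 9). So the whole graph is one strongly connected component.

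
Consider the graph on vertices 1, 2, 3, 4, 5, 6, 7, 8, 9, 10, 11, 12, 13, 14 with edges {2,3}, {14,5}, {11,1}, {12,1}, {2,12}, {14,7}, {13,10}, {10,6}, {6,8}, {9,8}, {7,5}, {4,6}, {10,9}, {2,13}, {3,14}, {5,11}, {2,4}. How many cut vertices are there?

Removing 2 increases the component count from 1 to 2, so 2 is a cut vertex.
By contrast removing 4 leaves 1 component; it is not a cut vertex. No other vertex is a cut vertex either.

1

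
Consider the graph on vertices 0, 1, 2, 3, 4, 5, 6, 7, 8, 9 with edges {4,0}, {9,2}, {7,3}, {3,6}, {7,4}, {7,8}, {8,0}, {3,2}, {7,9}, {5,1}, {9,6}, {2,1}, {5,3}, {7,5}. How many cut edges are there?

The edges on the cycle 7-8-0-4-7 are not bridges since each lies on that cycle.
Every edge lies on some cycle, so there are no bridges.

0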